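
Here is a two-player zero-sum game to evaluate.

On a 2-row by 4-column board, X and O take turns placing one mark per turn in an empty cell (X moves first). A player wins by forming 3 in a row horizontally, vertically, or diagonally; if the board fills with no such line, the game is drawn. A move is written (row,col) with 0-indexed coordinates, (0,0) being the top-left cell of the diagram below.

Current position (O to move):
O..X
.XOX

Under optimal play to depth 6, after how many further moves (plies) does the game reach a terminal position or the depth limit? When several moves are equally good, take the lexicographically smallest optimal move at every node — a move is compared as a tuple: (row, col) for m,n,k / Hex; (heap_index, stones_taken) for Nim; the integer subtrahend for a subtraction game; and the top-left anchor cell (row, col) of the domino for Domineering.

p1 O@[O..X/.XOX]: (0,1)[OO.X/.XOX]+0* (0,2)[O.OX/.XOX]+0 (1,0)[O..X/OXOX]+0
p2 X@[OO.X/.XOX]: (0,2)[OOXX/.XOX]+0* (1,0)[OO.X/XXOX]-1
p3 O@[OOXX/.XOX]: (1,0)[OOXX/OXOX]+0*
p4 X@[OOXX/OXOX] terminal +0; root [O..X/.XOX] d6

PV length from [O..X/.XOX]: 3 plies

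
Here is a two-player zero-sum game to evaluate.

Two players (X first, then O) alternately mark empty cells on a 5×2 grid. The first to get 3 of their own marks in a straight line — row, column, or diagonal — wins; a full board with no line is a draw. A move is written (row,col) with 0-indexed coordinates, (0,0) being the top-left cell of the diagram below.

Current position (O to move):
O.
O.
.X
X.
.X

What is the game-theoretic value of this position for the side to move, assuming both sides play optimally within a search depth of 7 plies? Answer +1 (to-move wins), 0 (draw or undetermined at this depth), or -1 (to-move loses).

value(O./O./.X/X./.X, O) = +1

p1 O@[O./O./.X/X./.X]: (0,1)[OO/O./.X/X./.X]-1 (1,1)[O./OO/.X/X./.X]-1 (2,0)[O./O./OX/X./.X]+1* (3,1)[O./O./.X/XO/.X]+0 (4,0)[O./O./.X/X./OX]-1
p2 X@[O./O./OX/X./.X] terminal -1; root [O./O./.X/X./.X] d7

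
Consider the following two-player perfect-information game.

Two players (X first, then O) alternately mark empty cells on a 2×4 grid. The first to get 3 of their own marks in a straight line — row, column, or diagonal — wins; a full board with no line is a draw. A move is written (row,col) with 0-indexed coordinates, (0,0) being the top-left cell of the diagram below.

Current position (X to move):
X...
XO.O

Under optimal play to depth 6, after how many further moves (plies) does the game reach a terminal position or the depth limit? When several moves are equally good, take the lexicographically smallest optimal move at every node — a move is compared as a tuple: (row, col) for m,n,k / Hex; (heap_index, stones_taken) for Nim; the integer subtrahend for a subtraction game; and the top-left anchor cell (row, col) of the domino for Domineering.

PV length from [X.../XO.O]: 4 plies

p1 X@[X.../XO.O]: (0,1)[XX../XO.O]-1 (0,2)[X.X./XO.O]-1 (0,3)[X..X/XO.O]-1 (1,2)[X.../XOXO]+0*
p2 O@[X.../XOXO]: (0,1)[XO../XOXO]+0* (0,2)[X.O./XOXO]+0 (0,3)[X..O/XOXO]+0
p3 X@[XO../XOXO]: (0,2)[XOX./XOXO]+0* (0,3)[XO.X/XOXO]+0
p4 O@[XOX./XOXO]: (0,3)[XOXO/XOXO]+0*
p5 X@[XOXO/XOXO] terminal +0; root [X.../XO.O] d6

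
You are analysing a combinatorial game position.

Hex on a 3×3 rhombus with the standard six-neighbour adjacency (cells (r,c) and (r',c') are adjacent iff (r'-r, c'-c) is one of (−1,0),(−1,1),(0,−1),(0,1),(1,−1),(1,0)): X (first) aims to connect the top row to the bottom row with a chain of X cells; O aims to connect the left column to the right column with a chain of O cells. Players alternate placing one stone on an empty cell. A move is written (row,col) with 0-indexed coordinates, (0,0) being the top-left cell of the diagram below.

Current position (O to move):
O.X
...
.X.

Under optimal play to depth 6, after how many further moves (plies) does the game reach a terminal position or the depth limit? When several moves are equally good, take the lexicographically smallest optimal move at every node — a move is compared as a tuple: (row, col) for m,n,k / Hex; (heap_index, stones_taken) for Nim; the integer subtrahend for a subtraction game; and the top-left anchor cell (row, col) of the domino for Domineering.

[O.X/.../.X.] O move#1: (0,1):-1/OOX/.../.X.*, (1,0):-1/O.X/O../.X., (1,1):-1/O.X/.O./.X., (1,2):-1/O.X/..O/.X., (2,0):-1/O.X/.../OX., (2,2):-1/O.X/.../.XO
[OOX/.../.X.] X move#2: (1,0):+1/OOX/X../.X.*, (1,1):+1/OOX/.X./.X., (1,2):+1/OOX/..X/.X., (2,0):+1/OOX/.../XX., (2,2):+1/OOX/.../.XX
[OOX/X../.X.] O move#3: (1,1):-1/OOX/XO./.X.*, (1,2):-1/OOX/X.O/.X., (2,0):-1/OOX/X../OX., (2,2):-1/OOX/X../.XO
[OOX/XO./.X.] X move#4: (1,2):+1/OOX/XOX/.X.*, (2,0):-1/OOX/XO./XX., (2,2):-1/OOX/XO./.XX
[OOX/XOX/.X.] end (terminal -1, O#5); searched O.X/.../.X. to 6

PV length from [O.X/.../.X.]: 4 plies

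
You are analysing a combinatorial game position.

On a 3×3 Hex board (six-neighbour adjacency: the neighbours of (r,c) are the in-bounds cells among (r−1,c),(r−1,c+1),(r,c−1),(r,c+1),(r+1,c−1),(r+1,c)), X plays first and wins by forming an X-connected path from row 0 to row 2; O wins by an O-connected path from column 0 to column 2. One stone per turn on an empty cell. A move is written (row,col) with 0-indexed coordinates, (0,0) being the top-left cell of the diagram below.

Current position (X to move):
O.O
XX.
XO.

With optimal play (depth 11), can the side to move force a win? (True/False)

[O.O/XX./XO.] X move#1: (0,1):+1/OXO/XX./XO.*, (1,2):-1/O.O/XXX/XO., (2,2):-1/O.O/XX./XOX
[OXO/XX./XO.] end (terminal -1, O#2); searched O.O/XX./XO. to 11

X winning at [O.O/XX./XO.]: True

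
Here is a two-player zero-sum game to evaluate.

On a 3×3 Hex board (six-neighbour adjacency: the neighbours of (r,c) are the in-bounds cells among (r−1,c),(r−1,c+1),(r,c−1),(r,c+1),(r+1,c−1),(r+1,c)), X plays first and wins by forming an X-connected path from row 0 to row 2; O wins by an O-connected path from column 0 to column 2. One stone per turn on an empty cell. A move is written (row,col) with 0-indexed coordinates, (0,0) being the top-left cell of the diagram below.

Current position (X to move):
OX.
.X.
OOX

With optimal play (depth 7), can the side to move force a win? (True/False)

ply 1, X at OX./.X./OOX | (0,2)=-1→OXX/.X./OOX; (1,0)=-1→OX./XX./OOX; (1,2)=+1→OX./.XX/OOX*
ply 2: OX./.XX/OOX is terminal -1 (O); from OX./.X./OOX depth 7

X winning at [OX./.X./OOX]: True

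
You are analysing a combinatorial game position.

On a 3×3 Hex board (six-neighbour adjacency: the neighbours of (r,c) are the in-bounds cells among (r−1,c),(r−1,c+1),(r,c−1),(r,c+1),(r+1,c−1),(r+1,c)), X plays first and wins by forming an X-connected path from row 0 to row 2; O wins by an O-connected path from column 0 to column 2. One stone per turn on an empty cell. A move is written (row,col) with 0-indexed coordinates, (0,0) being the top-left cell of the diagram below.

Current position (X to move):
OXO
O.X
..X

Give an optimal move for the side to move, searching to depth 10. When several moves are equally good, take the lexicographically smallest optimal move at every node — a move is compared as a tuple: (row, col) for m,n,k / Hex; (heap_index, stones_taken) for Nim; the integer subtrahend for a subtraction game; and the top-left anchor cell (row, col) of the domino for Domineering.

X's best at [OXO/O.X/..X]: (1,1)

p1 X@[OXO/O.X/..X]: (1,1)[OXO/OXX/..X]+1* (2,0)[OXO/O.X/X.X]-1 (2,1)[OXO/O.X/.XX]-1
p2 O@[OXO/OXX/..X] terminal -1; root [OXO/O.X/..X] d10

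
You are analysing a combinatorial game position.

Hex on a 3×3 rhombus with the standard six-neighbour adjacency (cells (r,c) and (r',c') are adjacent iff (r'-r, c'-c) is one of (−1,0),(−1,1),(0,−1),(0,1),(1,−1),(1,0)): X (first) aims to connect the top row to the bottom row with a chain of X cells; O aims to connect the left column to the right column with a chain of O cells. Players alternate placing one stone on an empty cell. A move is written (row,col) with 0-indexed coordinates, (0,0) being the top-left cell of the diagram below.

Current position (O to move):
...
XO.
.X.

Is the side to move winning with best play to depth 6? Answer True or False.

p1 O@[.../XO./.X.]: (0,0)[O../XO./.X.]+1* (0,1)[.O./XO./.X.]+1 (0,2)[..O/XO./.X.]-1 (1,2)[.../XOO/.X.]-1 (2,0)[.../XO./OX.]+1 (2,2)[.../XO./.XO]-1
p2 X@[O../XO./.X.]: (0,1)[OX./XO./.X.]-1* (0,2)[O.X/XO./.X.]-1 (1,2)[O../XOX/.X.]-1 (2,0)[O../XO./XX.]-1 (2,2)[O../XO./.XX]-1
p3 O@[OX./XO./.X.]: (0,2)[OXO/XO./.X.]-1 (1,2)[OX./XOO/.X.]-1 (2,0)[OX./XO./OX.]+1* (2,2)[OX./XO./.XO]-1
p4 X@[OX./XO./OX.]: (0,2)[OXX/XO./OX.]-1* (1,2)[OX./XOX/OX.]-1 (2,2)[OX./XO./OXX]-1
p5 O@[OXX/XO./OX.]: (1,2)[OXX/XOO/OX.]+1* (2,2)[OXX/XO./OXO]-1
p6 X@[OXX/XOO/OX.] terminal -1; root [.../XO./.X.] d6

O winning at [.../XO./.X.]: True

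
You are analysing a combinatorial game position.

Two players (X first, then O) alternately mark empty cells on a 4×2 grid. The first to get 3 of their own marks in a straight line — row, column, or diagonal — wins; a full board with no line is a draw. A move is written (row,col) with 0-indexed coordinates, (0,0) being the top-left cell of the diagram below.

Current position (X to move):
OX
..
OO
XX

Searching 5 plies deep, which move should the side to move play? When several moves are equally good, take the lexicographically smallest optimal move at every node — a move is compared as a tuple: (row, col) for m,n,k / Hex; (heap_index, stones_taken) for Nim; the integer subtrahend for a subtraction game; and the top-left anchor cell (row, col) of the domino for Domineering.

X's best at [OX/../OO/XX]: (1,0)

p1 X@[OX/../OO/XX]: (1,0)[OX/X./OO/XX]+0* (1,1)[OX/.X/OO/XX]-1
p2 O@[OX/X./OO/XX]: (1,1)[OX/XO/OO/XX]+0*
p3 X@[OX/XO/OO/XX] terminal +0; root [OX/../OO/XX] d5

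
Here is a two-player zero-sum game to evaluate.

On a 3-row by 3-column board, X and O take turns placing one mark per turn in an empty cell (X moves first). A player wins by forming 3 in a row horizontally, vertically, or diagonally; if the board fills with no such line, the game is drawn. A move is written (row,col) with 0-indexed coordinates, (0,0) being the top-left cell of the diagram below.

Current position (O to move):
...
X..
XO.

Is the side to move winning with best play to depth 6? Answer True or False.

p1 O@[.../X../XO.]: (0,0)[O../X../XO.]-1* (0,1)[.O./X../XO.]-1 (0,2)[..O/X../XO.]-1 (1,1)[.../XO./XO.]-1 (1,2)[.../X.O/XO.]-1 (2,2)[.../X../XOO]-1
p2 X@[O../X../XO.]: (0,1)[OX./X../XO.]+0 (0,2)[O.X/X../XO.]-1 (1,1)[O../XX./XO.]+1* (1,2)[O../X.X/XO.]-1 (2,2)[O../X../XOX]-1
p3 O@[O../XX./XO.]: (0,1)[OO./XX./XO.]-1* (0,2)[O.O/XX./XO.]-1 (1,2)[O../XXO/XO.]-1 (2,2)[O../XX./XOO]-1
p4 X@[OO./XX./XO.]: (0,2)[OOX/XX./XO.]+1* (1,2)[OO./XXX/XO.]+1 (2,2)[OO./XX./XOX]-1
p5 O@[OOX/XX./XO.] terminal -1; root [.../X../XO.] d6

O winning at [.../X../XO.]: False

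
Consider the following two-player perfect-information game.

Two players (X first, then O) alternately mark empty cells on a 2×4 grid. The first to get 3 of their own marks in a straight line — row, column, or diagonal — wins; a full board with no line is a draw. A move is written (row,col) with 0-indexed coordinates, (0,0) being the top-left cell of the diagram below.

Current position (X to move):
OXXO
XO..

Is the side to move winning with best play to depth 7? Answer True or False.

X winning at [OXXO/XO..]: False

p1 X@[OXXO/XO..]: (1,2)[OXXO/XOX.]+0* (1,3)[OXXO/XO.X]+0
p2 O@[OXXO/XOX.]: (1,3)[OXXO/XOXO]+0*
p3 X@[OXXO/XOXO] terminal +0; root [OXXO/XO..] d7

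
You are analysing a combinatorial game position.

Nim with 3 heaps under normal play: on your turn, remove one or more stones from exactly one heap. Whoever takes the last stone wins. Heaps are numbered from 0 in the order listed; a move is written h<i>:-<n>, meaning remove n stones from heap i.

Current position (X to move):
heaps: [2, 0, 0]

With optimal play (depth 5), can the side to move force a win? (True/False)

ply 1, X at (2,0,0) | h0:-1=-1→(1,0,0); h0:-2=+1→(0,0,0)*
ply 2: (0,0,0) is terminal -1 (O); from (2,0,0) depth 5

X winning at [(2,0,0)]: True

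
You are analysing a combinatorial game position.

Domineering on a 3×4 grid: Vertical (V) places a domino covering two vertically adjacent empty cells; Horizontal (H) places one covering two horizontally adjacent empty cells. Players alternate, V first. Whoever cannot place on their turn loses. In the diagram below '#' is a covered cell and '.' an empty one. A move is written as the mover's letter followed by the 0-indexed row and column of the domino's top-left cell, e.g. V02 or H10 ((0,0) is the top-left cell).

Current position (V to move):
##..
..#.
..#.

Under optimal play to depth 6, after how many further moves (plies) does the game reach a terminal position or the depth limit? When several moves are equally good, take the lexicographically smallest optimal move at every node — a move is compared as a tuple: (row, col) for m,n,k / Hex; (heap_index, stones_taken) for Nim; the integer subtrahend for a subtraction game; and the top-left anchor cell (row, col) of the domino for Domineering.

PV length from [##../..#./..#.]: 3 plies

p1 V@[##../..#./..#.]: V03[##.#/..##/..#.]-1 V10[##../#.#./#.#.]+1* V11[##../.##./.##.]+1 V13[##../..##/..##]-1
p2 H@[##../#.#./#.#.]: H02[####/#.#./#.#.]-1*
p3 V@[####/#.#./#.#.]: V11[####/###./###.]+1* V13[####/#.##/#.##]+1
p4 H@[####/###./###.] terminal -1; root [##../..#./..#.] d6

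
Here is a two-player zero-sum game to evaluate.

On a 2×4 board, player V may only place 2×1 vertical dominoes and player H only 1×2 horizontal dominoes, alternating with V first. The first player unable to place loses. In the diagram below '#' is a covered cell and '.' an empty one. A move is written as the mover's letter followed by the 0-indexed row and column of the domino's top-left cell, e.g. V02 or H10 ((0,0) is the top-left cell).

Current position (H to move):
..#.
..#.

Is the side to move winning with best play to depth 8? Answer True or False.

[..#./..#.] H move#1: H00:+1/###./..#.*, H10:+1/..#./###.
[###./..#.] V move#2: V03:-1/####/..##*
[####/..##] H move#3: H10:+1/####/####*
[####/####] end (terminal -1, V#4); searched ..#./..#. to 8

H winning at [..#./..#.]: True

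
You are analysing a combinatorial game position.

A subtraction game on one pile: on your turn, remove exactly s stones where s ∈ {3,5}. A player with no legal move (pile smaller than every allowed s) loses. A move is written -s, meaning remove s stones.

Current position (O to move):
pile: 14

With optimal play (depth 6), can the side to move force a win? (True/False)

O winning at [14]: True

p1 O@[14]: -3[11]-1 -5[9]+1*
p2 X@[9]: -3[6]-1* -5[4]-1
p3 O@[6]: -3[3]-1 -5[1]+1*
p4 X@[1] terminal -1; root [14] d6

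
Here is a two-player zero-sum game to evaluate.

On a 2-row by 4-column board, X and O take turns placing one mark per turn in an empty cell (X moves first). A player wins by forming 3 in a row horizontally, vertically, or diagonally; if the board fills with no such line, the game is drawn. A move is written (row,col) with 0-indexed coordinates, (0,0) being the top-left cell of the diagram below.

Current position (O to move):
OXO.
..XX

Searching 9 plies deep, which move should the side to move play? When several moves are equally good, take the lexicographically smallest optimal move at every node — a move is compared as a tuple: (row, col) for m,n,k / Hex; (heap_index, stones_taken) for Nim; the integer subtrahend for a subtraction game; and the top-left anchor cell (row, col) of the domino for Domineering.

p1 O@[OXO./..XX]: (0,3)[OXOO/..XX]-1 (1,0)[OXO./O.XX]-1 (1,1)[OXO./.OXX]+0*
p2 X@[OXO./.OXX]: (0,3)[OXOX/.OXX]+0* (1,0)[OXO./XOXX]+0
p3 O@[OXOX/.OXX]: (1,0)[OXOX/OOXX]+0*
p4 X@[OXOX/OOXX] terminal +0; root [OXO./..XX] d9

O's best at [OXO./..XX]: (1,1)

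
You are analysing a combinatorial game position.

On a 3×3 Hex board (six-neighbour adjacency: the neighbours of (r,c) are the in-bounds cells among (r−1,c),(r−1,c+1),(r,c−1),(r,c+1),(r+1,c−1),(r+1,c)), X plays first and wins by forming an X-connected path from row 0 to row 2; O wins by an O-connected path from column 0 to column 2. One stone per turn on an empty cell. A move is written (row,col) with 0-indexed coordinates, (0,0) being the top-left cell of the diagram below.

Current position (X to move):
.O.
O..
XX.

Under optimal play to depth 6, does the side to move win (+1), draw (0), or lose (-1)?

value(.O./O../XX., X) = +1

ply 1, X at .O./O../XX. | (0,0)=-1→XO./O../XX.; (0,2)=+1→.OX/O../XX.*; (1,1)=-1→.O./OX./XX.; (1,2)=-1→.O./O.X/XX.; (2,2)=-1→.O./O../XXX
ply 2, O at .OX/O../XX. | (0,0)=-1→OOX/O../XX.*; (1,1)=-1→.OX/OO./XX.; (1,2)=-1→.OX/O.O/XX.; (2,2)=-1→.OX/O../XXO
ply 3, X at OOX/O../XX. | (1,1)=+1→OOX/OX./XX.*; (1,2)=+1→OOX/O.X/XX.; (2,2)=+1→OOX/O../XXX
ply 4: OOX/OX./XX. is terminal -1 (O); from .O./O../XX. depth 6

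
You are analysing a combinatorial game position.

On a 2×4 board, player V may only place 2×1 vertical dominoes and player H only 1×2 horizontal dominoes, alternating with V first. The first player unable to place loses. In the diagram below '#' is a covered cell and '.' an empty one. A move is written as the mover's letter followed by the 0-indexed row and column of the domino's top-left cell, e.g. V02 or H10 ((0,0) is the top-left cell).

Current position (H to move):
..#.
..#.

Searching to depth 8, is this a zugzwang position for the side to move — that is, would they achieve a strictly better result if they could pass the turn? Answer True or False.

[..#./..#.] H move#1: H00:+1/###./..#.*, H10:+1/..#./###.
[###./..#.] V move#2: V03:-1/####/..##*
[####/..##] H move#3: H10:+1/####/####*
[####/####] end (terminal -1, V#4); searched ..#./..#. to 8
suppose H passes — search the same position with V to move:
pass> [..#./..#.] V move#1: V00:+1/#.#./#.#.*, V01:+1/.##./.##., V03:-1/..##/..##
pass> [#.#./#.#.] end (terminal -1, H#2); searched ..#./..#. to 8
for H: play +1, pass -1

zugzwang(..#./..#., H) = False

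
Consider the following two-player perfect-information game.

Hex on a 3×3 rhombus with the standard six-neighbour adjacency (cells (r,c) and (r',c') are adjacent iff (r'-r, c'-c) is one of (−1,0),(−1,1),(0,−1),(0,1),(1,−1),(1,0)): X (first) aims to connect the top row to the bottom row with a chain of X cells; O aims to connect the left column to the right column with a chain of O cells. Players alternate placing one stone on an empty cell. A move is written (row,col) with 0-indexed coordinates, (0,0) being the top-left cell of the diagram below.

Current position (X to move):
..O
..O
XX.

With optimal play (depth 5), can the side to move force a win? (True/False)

[..O/..O/XX.] X move#1: (0,0):-1/X.O/..O/XX., (0,1):+1/.XO/..O/XX.*, (1,0):+1/..O/X.O/XX., (1,1):-1/..O/.XO/XX., (2,2):-1/..O/..O/XXX
[.XO/..O/XX.] O move#2: (0,0):-1/OXO/..O/XX.*, (1,0):-1/.XO/O.O/XX., (1,1):-1/.XO/.OO/XX., (2,2):-1/.XO/..O/XXO
[OXO/..O/XX.] X move#3: (1,0):+1/OXO/X.O/XX.*, (1,1):+1/OXO/.XO/XX., (2,2):+1/OXO/..O/XXX
[OXO/X.O/XX.] end (terminal -1, O#4); searched ..O/..O/XX. to 5

X winning at [..O/..O/XX.]: True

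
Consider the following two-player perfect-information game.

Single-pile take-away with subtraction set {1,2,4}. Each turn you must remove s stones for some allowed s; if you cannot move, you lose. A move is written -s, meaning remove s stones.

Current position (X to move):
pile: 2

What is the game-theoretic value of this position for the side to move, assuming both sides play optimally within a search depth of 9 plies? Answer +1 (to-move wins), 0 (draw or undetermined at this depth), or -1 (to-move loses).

value(2, X) = +1

[2] X move#1: -1:-1/1, -2:+1/0*
[0] end (terminal -1, O#2); searched 2 to 9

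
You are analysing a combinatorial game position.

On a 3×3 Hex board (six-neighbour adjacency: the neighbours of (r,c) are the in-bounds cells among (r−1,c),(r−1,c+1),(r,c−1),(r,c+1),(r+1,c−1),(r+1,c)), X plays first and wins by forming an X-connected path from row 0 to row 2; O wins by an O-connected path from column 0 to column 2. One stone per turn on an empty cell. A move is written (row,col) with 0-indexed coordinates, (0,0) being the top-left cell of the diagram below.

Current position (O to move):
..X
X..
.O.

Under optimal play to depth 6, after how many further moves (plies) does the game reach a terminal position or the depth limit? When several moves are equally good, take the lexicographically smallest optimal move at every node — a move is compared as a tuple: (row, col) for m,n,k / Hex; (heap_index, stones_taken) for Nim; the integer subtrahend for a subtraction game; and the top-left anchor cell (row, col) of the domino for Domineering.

PV length from [..X/X../.O.]: 5 plies

[..X/X../.O.] O move#1: (0,0):-1/O.X/X../.O., (0,1):-1/.OX/X../.O., (1,1):-1/..X/XO./.O., (1,2):-1/..X/X.O/.O., (2,0):+1/..X/X../OO.*, (2,2):-1/..X/X../.OO
[..X/X../OO.] X move#2: (0,0):-1/X.X/X../OO.*, (0,1):-1/.XX/X../OO., (1,1):-1/..X/XX./OO., (1,2):-1/..X/X.X/OO., (2,2):-1/..X/X../OOX
[X.X/X../OO.] O move#3: (0,1):+1/XOX/X../OO.*, (1,1):+1/X.X/XO./OO., (1,2):+1/X.X/X.O/OO., (2,2):+1/X.X/X../OOO
[XOX/X../OO.] X move#4: (1,1):-1/XOX/XX./OO.*, (1,2):-1/XOX/X.X/OO., (2,2):-1/XOX/X../OOX
[XOX/XX./OO.] O move#5: (1,2):+1/XOX/XXO/OO.*, (2,2):+1/XOX/XX./OOO
[XOX/XXO/OO.] end (terminal -1, X#6); searched ..X/X../.O. to 6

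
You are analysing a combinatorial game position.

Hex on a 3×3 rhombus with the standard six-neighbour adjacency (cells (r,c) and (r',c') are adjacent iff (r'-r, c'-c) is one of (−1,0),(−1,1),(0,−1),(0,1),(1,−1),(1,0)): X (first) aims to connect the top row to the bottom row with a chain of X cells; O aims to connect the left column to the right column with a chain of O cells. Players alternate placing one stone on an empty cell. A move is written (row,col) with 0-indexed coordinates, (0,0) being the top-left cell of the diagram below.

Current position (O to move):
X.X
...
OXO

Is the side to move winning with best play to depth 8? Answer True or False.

O winning at [X.X/.../OXO]: False

p1 O@[X.X/.../OXO]: (0,1)[XOX/.../OXO]-1* (1,0)[X.X/O../OXO]-1 (1,1)[X.X/.O./OXO]-1 (1,2)[X.X/..O/OXO]-1
p2 X@[XOX/.../OXO]: (1,0)[XOX/X../OXO]+1* (1,1)[XOX/.X./OXO]+1 (1,2)[XOX/..X/OXO]+1
p3 O@[XOX/X../OXO]: (1,1)[XOX/XO./OXO]-1* (1,2)[XOX/X.O/OXO]-1
p4 X@[XOX/XO./OXO]: (1,2)[XOX/XOX/OXO]+1*
p5 O@[XOX/XOX/OXO] terminal -1; root [X.X/.../OXO] d8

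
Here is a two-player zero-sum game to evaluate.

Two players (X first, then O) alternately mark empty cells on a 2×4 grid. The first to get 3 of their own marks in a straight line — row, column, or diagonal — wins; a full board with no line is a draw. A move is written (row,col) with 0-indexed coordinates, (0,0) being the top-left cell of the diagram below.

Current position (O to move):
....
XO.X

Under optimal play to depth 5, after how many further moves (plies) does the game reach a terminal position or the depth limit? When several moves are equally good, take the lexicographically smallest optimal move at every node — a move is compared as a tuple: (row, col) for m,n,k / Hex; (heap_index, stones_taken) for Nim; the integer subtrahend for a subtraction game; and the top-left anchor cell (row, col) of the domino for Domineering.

PV length from [..../XO.X]: 5 plies

p1 O@[..../XO.X]: (0,0)[O.../XO.X]+0* (0,1)[.O../XO.X]+0 (0,2)[..O./XO.X]+0 (0,3)[...O/XO.X]+0 (1,2)[..../XOOX]+0
p2 X@[O.../XO.X]: (0,1)[OX../XO.X]+0* (0,2)[O.X./XO.X]+0 (0,3)[O..X/XO.X]+0 (1,2)[O.../XOXX]+0
p3 O@[OX../XO.X]: (0,2)[OXO./XO.X]+0* (0,3)[OX.O/XO.X]+0 (1,2)[OX../XOOX]+0
p4 X@[OXO./XO.X]: (0,3)[OXOX/XO.X]+0* (1,2)[OXO./XOXX]+0
p5 O@[OXOX/XO.X]: (1,2)[OXOX/XOOX]+0*
p6 X@[OXOX/XOOX] terminal +0; root [..../XO.X] d5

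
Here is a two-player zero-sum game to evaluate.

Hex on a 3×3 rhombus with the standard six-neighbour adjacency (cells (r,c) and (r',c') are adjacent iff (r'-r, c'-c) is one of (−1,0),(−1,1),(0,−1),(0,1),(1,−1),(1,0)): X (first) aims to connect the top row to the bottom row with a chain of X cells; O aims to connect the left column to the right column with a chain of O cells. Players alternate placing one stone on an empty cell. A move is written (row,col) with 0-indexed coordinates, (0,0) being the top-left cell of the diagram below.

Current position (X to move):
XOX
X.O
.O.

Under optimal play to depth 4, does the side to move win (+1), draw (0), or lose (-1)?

ply 1, X at XOX/X.O/.O. | (1,1)=-1→XOX/XXO/.O.; (2,0)=+1→XOX/X.O/XO.*; (2,2)=-1→XOX/X.O/.OX
ply 2: XOX/X.O/XO. is terminal -1 (O); from XOX/X.O/.O. depth 4

value(XOX/X.O/.O., X) = +1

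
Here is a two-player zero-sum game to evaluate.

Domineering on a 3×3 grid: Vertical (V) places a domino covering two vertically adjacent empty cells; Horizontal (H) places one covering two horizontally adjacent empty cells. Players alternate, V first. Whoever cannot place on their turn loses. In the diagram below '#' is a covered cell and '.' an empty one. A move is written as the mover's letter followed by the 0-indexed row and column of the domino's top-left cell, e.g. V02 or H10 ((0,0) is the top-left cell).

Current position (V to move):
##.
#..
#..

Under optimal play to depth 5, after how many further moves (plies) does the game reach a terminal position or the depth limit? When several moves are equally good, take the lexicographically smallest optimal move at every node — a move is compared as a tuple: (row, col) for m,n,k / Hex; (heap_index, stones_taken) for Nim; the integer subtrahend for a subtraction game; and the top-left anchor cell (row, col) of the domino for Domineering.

[##./#../#..] V move#1: V02:-1/###/#.#/#.., V11:+1/##./##./##.*, V12:+1/##./#.#/#.#
[##./##./##.] end (terminal -1, H#2); searched ##./#../#.. to 5

PV length from [##./#../#..]: 1 ply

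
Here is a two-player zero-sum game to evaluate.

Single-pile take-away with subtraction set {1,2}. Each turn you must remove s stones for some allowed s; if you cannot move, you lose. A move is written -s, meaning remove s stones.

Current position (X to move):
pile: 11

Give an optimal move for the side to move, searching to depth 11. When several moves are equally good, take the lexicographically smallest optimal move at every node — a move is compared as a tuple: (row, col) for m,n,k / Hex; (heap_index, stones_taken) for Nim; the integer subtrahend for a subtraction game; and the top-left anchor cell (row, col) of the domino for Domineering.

[11] X move#1: -1:-1/10, -2:+1/9*
[9] O move#2: -1:-1/8*, -2:-1/7
[8] X move#3: -1:-1/7, -2:+1/6*
[6] O move#4: -1:-1/5*, -2:-1/4
[5] X move#5: -1:-1/4, -2:+1/3*
[3] O move#6: -1:-1/2*, -2:-1/1
[2] X move#7: -1:-1/1, -2:+1/0*
[0] end (terminal -1, O#8); searched 11 to 11

X's best at [11]: -2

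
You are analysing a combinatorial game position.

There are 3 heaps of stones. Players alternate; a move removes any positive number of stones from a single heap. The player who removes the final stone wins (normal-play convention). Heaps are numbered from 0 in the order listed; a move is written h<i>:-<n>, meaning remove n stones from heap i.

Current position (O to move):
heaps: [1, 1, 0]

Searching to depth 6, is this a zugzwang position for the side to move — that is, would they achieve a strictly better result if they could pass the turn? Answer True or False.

zugzwang((1,1,0), O) = True

[(1,1,0)] O move#1: h0:-1:-1/(0,1,0)*, h1:-1:-1/(1,0,0)
[(0,1,0)] X move#2: h1:-1:+1/(0,0,0)*
[(0,0,0)] end (terminal -1, O#3); searched (1,1,0) to 6
suppose O passes — search the same position with X to move:
pass> [(1,1,0)] X move#1: h0:-1:-1/(0,1,0)*, h1:-1:-1/(1,0,0)
pass> [(0,1,0)] O move#2: h1:-1:+1/(0,0,0)*
pass> [(0,0,0)] end (terminal -1, X#3); searched (1,1,0) to 6
for O: play -1, pass +1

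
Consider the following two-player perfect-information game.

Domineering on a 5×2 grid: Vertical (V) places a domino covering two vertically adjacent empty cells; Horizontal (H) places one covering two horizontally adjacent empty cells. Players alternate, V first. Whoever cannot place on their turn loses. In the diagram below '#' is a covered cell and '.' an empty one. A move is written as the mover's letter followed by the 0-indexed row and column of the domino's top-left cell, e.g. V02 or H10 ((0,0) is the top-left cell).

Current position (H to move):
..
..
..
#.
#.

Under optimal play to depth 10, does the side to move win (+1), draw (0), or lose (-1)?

[../../../#./#.] H move#1: H00:-1/##/../../#./#., H10:+1/../##/../#./#.*, H20:-1/../../##/#./#.
[../##/../#./#.] V move#2: V21:-1/../##/.#/##/#.*, V31:-1/../##/../##/##
[../##/.#/##/#.] H move#3: H00:+1/##/##/.#/##/#.*
[##/##/.#/##/#.] end (terminal -1, V#4); searched ../../../#./#. to 10

value(../../../#./#., H) = +1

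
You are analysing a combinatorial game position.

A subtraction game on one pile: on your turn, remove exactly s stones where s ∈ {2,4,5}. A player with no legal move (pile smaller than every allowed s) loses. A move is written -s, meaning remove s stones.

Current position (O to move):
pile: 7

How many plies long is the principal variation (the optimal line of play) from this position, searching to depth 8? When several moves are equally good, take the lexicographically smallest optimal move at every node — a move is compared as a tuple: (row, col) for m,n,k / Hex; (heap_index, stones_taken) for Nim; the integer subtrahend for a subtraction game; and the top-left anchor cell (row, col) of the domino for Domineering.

p1 O@[7]: -2[5]-1* -4[3]-1 -5[2]-1
p2 X@[5]: -2[3]-1 -4[1]+1* -5[0]+1
p3 O@[1] terminal -1; root [7] d8

PV length from [7]: 2 plies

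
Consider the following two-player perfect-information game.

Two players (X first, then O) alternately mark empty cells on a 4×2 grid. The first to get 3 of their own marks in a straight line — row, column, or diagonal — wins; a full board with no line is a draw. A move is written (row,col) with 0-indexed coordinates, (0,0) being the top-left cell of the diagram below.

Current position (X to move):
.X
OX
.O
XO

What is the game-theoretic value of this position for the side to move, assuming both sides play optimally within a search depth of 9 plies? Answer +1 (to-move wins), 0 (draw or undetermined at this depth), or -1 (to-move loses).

value(.X/OX/.O/XO, X) = 0

p1 X@[.X/OX/.O/XO]: (0,0)[XX/OX/.O/XO]+0* (2,0)[.X/OX/XO/XO]+0
p2 O@[XX/OX/.O/XO]: (2,0)[XX/OX/OO/XO]+0*
p3 X@[XX/OX/OO/XO] terminal +0; root [.X/OX/.O/XO] d9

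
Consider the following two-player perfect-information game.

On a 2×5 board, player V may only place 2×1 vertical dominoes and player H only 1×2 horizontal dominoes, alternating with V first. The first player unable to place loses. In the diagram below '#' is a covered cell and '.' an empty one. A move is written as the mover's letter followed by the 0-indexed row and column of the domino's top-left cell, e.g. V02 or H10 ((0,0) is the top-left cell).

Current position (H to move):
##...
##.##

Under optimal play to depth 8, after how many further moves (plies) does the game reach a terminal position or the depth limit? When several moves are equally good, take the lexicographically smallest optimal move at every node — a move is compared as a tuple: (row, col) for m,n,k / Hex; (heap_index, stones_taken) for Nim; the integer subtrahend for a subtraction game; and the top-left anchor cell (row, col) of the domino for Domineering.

ply 1, H at ##.../##.## | H02=+1→####./##.##*; H03=-1→##.##/##.##
ply 2: ####./##.## is terminal -1 (V); from ##.../##.## depth 8

PV length from [##.../##.##]: 1 ply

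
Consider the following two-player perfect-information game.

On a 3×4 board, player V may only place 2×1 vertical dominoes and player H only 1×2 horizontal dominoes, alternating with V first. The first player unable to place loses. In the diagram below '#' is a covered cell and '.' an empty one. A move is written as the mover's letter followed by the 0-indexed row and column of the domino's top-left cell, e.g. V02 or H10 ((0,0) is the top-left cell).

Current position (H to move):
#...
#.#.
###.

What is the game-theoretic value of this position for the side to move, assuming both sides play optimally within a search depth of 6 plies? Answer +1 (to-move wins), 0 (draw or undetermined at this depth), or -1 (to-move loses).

p1 H@[#.../#.#./###.]: H01[###./#.#./###.]-1* H02[#.##/#.#./###.]-1
p2 V@[###./#.#./###.]: V03[####/#.##/###.]+1* V13[###./#.##/####]+1
p3 H@[####/#.##/###.] terminal -1; root [#.../#.#./###.] d6

value(#.../#.#./###., H) = -1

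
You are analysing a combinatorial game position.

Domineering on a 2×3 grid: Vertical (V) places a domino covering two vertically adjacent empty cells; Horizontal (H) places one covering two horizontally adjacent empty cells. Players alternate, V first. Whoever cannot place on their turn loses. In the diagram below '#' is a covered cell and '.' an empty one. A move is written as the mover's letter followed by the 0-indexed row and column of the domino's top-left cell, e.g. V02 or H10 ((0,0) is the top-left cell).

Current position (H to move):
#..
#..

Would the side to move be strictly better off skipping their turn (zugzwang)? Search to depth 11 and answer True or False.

p1 H@[#../#..]: H01[###/#..]+1* H11[#../###]+1
p2 V@[###/#..] terminal -1; root [#../#..] d11
if H skipped the turn, V would face:
~ p1 V@[#../#..]: V01[##./##.]+1* V02[#.#/#.#]+1
~ p2 H@[##./##.] terminal -1; root [#../#..] d11
compare (H): move=+1 vs pass=-1

zugzwang(#../#.., H) = False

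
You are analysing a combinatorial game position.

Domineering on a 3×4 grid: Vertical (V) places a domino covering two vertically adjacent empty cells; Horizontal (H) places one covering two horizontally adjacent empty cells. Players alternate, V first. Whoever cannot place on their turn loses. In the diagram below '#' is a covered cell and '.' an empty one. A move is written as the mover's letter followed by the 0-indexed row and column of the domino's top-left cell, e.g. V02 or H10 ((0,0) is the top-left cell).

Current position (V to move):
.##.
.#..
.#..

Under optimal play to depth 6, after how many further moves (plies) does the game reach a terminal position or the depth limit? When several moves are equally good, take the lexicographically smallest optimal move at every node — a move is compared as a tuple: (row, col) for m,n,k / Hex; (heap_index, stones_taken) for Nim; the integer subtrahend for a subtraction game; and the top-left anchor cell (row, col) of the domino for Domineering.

p1 V@[.##./.#../.#..]: V00[###./##../.#..]-1 V03[.###/.#.#/.#..]+1* V10[.##./##../##..]-1 V12[.##./.##./.##.]+1 V13[.##./.#.#/.#.#]+1
p2 H@[.###/.#.#/.#..]: H22[.###/.#.#/.###]-1*
p3 V@[.###/.#.#/.###]: V00[####/##.#/.###]+1* V10[.###/##.#/####]+1
p4 H@[####/##.#/.###] terminal -1; root [.##./.#../.#..] d6

PV length from [.##./.#../.#..]: 3 plies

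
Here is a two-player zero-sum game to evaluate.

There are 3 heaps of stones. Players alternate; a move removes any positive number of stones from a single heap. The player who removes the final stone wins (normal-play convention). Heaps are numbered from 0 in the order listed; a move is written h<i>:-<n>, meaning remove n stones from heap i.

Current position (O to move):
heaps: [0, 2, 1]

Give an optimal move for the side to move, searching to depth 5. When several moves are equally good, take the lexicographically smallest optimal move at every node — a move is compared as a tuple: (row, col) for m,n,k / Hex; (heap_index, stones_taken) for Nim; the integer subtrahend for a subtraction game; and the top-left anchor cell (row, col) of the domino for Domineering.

O's best at [(0,2,1)]: h1:-1

[(0,2,1)] O move#1: h1:-1:+1/(0,1,1)*, h1:-2:-1/(0,0,1), h2:-1:-1/(0,2,0)
[(0,1,1)] X move#2: h1:-1:-1/(0,0,1)*, h2:-1:-1/(0,1,0)
[(0,0,1)] O move#3: h2:-1:+1/(0,0,0)*
[(0,0,0)] end (terminal -1, X#4); searched (0,2,1) to 5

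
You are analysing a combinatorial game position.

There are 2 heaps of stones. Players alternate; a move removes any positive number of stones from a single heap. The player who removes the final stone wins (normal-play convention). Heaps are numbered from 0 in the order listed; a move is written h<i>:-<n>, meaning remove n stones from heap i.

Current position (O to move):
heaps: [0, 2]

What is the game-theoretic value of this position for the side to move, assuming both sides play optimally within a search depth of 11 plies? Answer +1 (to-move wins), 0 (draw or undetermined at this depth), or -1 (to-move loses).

value((0,2), O) = +1

ply 1, O at (0,2) | h1:-1=-1→(0,1); h1:-2=+1→(0,0)*
ply 2: (0,0) is terminal -1 (X); from (0,2) depth 11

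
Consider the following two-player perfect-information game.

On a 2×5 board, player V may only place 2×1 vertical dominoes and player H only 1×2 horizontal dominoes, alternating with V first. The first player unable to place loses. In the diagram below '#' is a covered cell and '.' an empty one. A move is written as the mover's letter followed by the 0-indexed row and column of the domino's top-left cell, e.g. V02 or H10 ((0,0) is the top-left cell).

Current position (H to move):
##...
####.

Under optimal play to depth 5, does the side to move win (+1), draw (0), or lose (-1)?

value(##.../####., H) = +1

p1 H@[##.../####.]: H02[####./####.]-1 H03[##.##/####.]+1*
p2 V@[##.##/####.] terminal -1; root [##.../####.] d5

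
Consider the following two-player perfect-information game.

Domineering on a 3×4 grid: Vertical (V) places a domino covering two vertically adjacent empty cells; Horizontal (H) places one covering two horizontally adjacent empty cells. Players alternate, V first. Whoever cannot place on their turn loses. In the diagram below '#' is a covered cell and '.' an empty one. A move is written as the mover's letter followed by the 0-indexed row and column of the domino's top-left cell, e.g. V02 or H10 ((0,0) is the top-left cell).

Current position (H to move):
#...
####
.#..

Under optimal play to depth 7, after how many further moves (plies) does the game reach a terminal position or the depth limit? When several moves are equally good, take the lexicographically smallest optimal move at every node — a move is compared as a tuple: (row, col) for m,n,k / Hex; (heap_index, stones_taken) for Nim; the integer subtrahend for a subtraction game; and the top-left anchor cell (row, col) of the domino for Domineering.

ply 1, H at #.../####/.#.. | H01=+1→###./####/.#..*; H02=+1→#.##/####/.#..; H22=+1→#.../####/.###
ply 2: ###./####/.#.. is terminal -1 (V); from #.../####/.#.. depth 7

PV length from [#.../####/.#..]: 1 ply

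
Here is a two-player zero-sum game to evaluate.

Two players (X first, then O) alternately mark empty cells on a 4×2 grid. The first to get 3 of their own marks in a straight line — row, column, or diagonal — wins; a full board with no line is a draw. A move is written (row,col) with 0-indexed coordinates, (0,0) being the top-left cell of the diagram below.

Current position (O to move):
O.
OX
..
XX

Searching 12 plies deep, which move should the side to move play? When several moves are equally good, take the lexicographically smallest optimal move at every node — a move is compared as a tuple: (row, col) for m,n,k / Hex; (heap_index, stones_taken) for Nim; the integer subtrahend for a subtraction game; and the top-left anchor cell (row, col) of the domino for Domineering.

p1 O@[O./OX/../XX]: (0,1)[OO/OX/../XX]-1 (2,0)[O./OX/O./XX]+1* (2,1)[O./OX/.O/XX]+0
p2 X@[O./OX/O./XX] terminal -1; root [O./OX/../XX] d12

O's best at [O./OX/../XX]: (2,0)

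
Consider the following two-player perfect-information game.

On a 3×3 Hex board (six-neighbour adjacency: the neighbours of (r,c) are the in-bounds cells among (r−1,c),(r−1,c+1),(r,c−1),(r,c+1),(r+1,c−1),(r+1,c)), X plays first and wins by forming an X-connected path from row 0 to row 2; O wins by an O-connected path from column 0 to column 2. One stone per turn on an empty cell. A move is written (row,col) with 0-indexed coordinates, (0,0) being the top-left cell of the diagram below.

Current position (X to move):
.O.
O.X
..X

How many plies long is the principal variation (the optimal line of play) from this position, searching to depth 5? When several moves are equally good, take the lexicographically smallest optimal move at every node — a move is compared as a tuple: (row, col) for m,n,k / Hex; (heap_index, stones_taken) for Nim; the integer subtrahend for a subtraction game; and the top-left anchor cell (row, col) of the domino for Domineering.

PV length from [.O./O.X/..X]: 1 ply

[.O./O.X/..X] X move#1: (0,0):-1/XO./O.X/..X, (0,2):+1/.OX/O.X/..X*, (1,1):-1/.O./OXX/..X, (2,0):-1/.O./O.X/X.X, (2,1):-1/.O./O.X/.XX
[.OX/O.X/..X] end (terminal -1, O#2); searched .O./O.X/..X to 5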